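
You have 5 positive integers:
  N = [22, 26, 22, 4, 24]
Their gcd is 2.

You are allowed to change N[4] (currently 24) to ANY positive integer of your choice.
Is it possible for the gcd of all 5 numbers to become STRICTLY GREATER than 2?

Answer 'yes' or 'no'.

Answer: no

Derivation:
Current gcd = 2
gcd of all OTHER numbers (without N[4]=24): gcd([22, 26, 22, 4]) = 2
The new gcd after any change is gcd(2, new_value).
This can be at most 2.
Since 2 = old gcd 2, the gcd can only stay the same or decrease.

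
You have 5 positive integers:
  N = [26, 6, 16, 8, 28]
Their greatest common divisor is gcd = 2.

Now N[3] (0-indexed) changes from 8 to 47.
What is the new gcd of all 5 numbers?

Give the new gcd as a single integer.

Numbers: [26, 6, 16, 8, 28], gcd = 2
Change: index 3, 8 -> 47
gcd of the OTHER numbers (without index 3): gcd([26, 6, 16, 28]) = 2
New gcd = gcd(g_others, new_val) = gcd(2, 47) = 1

Answer: 1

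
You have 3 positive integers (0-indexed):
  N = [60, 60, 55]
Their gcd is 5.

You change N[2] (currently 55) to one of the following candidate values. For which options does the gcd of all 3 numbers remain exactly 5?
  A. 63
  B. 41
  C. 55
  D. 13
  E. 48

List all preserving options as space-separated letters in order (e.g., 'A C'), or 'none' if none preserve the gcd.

Old gcd = 5; gcd of others (without N[2]) = 60
New gcd for candidate v: gcd(60, v). Preserves old gcd iff gcd(60, v) = 5.
  Option A: v=63, gcd(60,63)=3 -> changes
  Option B: v=41, gcd(60,41)=1 -> changes
  Option C: v=55, gcd(60,55)=5 -> preserves
  Option D: v=13, gcd(60,13)=1 -> changes
  Option E: v=48, gcd(60,48)=12 -> changes

Answer: C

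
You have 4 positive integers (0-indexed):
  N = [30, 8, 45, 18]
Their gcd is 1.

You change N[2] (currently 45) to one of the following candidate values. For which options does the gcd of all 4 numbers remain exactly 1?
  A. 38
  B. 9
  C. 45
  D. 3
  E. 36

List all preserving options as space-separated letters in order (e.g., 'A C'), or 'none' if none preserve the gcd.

Answer: B C D

Derivation:
Old gcd = 1; gcd of others (without N[2]) = 2
New gcd for candidate v: gcd(2, v). Preserves old gcd iff gcd(2, v) = 1.
  Option A: v=38, gcd(2,38)=2 -> changes
  Option B: v=9, gcd(2,9)=1 -> preserves
  Option C: v=45, gcd(2,45)=1 -> preserves
  Option D: v=3, gcd(2,3)=1 -> preserves
  Option E: v=36, gcd(2,36)=2 -> changes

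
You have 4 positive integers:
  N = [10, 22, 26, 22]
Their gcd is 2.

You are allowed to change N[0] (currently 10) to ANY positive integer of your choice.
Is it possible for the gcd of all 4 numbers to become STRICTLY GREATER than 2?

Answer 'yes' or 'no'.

Current gcd = 2
gcd of all OTHER numbers (without N[0]=10): gcd([22, 26, 22]) = 2
The new gcd after any change is gcd(2, new_value).
This can be at most 2.
Since 2 = old gcd 2, the gcd can only stay the same or decrease.

Answer: no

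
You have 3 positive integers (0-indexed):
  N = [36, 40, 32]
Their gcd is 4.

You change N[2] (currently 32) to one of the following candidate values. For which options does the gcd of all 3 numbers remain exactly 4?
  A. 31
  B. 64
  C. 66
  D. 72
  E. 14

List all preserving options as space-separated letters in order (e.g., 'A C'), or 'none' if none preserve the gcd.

Old gcd = 4; gcd of others (without N[2]) = 4
New gcd for candidate v: gcd(4, v). Preserves old gcd iff gcd(4, v) = 4.
  Option A: v=31, gcd(4,31)=1 -> changes
  Option B: v=64, gcd(4,64)=4 -> preserves
  Option C: v=66, gcd(4,66)=2 -> changes
  Option D: v=72, gcd(4,72)=4 -> preserves
  Option E: v=14, gcd(4,14)=2 -> changes

Answer: B D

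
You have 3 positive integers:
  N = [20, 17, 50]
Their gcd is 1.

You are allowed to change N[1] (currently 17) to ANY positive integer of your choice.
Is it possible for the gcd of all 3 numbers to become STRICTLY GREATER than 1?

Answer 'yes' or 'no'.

Answer: yes

Derivation:
Current gcd = 1
gcd of all OTHER numbers (without N[1]=17): gcd([20, 50]) = 10
The new gcd after any change is gcd(10, new_value).
This can be at most 10.
Since 10 > old gcd 1, the gcd CAN increase (e.g., set N[1] = 10).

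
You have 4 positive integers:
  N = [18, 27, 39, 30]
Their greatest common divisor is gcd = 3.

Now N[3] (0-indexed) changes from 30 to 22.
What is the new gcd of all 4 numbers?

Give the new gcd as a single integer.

Answer: 1

Derivation:
Numbers: [18, 27, 39, 30], gcd = 3
Change: index 3, 30 -> 22
gcd of the OTHER numbers (without index 3): gcd([18, 27, 39]) = 3
New gcd = gcd(g_others, new_val) = gcd(3, 22) = 1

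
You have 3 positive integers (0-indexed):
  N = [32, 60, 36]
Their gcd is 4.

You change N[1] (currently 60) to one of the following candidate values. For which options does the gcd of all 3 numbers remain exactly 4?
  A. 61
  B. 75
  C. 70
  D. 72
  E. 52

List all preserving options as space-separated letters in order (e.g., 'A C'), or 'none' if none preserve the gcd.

Old gcd = 4; gcd of others (without N[1]) = 4
New gcd for candidate v: gcd(4, v). Preserves old gcd iff gcd(4, v) = 4.
  Option A: v=61, gcd(4,61)=1 -> changes
  Option B: v=75, gcd(4,75)=1 -> changes
  Option C: v=70, gcd(4,70)=2 -> changes
  Option D: v=72, gcd(4,72)=4 -> preserves
  Option E: v=52, gcd(4,52)=4 -> preserves

Answer: D E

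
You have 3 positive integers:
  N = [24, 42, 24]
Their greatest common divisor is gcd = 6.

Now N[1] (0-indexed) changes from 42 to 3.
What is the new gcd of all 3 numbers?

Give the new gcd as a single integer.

Numbers: [24, 42, 24], gcd = 6
Change: index 1, 42 -> 3
gcd of the OTHER numbers (without index 1): gcd([24, 24]) = 24
New gcd = gcd(g_others, new_val) = gcd(24, 3) = 3

Answer: 3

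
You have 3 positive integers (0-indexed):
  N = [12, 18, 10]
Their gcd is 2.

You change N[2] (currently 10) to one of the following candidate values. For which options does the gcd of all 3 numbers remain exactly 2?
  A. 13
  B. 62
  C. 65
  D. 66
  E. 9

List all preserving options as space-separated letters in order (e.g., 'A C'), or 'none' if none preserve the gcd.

Answer: B

Derivation:
Old gcd = 2; gcd of others (without N[2]) = 6
New gcd for candidate v: gcd(6, v). Preserves old gcd iff gcd(6, v) = 2.
  Option A: v=13, gcd(6,13)=1 -> changes
  Option B: v=62, gcd(6,62)=2 -> preserves
  Option C: v=65, gcd(6,65)=1 -> changes
  Option D: v=66, gcd(6,66)=6 -> changes
  Option E: v=9, gcd(6,9)=3 -> changes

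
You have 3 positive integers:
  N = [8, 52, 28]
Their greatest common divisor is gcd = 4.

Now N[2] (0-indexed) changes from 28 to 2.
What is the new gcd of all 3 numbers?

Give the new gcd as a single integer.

Numbers: [8, 52, 28], gcd = 4
Change: index 2, 28 -> 2
gcd of the OTHER numbers (without index 2): gcd([8, 52]) = 4
New gcd = gcd(g_others, new_val) = gcd(4, 2) = 2

Answer: 2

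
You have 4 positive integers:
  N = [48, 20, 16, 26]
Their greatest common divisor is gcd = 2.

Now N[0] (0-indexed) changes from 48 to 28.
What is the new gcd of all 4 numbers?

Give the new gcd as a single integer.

Answer: 2

Derivation:
Numbers: [48, 20, 16, 26], gcd = 2
Change: index 0, 48 -> 28
gcd of the OTHER numbers (without index 0): gcd([20, 16, 26]) = 2
New gcd = gcd(g_others, new_val) = gcd(2, 28) = 2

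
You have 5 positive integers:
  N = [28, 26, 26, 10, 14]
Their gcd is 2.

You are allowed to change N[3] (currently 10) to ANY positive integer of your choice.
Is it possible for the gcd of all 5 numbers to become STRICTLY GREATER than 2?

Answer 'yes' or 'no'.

Current gcd = 2
gcd of all OTHER numbers (without N[3]=10): gcd([28, 26, 26, 14]) = 2
The new gcd after any change is gcd(2, new_value).
This can be at most 2.
Since 2 = old gcd 2, the gcd can only stay the same or decrease.

Answer: no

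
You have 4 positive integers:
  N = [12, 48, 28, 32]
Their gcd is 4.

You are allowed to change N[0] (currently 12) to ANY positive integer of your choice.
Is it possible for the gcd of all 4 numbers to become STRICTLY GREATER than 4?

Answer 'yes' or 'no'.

Answer: no

Derivation:
Current gcd = 4
gcd of all OTHER numbers (without N[0]=12): gcd([48, 28, 32]) = 4
The new gcd after any change is gcd(4, new_value).
This can be at most 4.
Since 4 = old gcd 4, the gcd can only stay the same or decrease.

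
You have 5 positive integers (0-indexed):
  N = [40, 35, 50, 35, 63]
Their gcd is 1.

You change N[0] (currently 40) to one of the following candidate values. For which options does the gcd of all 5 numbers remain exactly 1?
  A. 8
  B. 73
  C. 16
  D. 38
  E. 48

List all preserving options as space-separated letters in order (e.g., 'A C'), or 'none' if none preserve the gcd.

Old gcd = 1; gcd of others (without N[0]) = 1
New gcd for candidate v: gcd(1, v). Preserves old gcd iff gcd(1, v) = 1.
  Option A: v=8, gcd(1,8)=1 -> preserves
  Option B: v=73, gcd(1,73)=1 -> preserves
  Option C: v=16, gcd(1,16)=1 -> preserves
  Option D: v=38, gcd(1,38)=1 -> preserves
  Option E: v=48, gcd(1,48)=1 -> preserves

Answer: A B C D E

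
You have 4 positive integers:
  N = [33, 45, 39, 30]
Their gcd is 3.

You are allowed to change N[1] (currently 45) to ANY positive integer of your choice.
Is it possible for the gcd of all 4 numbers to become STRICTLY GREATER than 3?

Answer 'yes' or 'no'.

Answer: no

Derivation:
Current gcd = 3
gcd of all OTHER numbers (without N[1]=45): gcd([33, 39, 30]) = 3
The new gcd after any change is gcd(3, new_value).
This can be at most 3.
Since 3 = old gcd 3, the gcd can only stay the same or decrease.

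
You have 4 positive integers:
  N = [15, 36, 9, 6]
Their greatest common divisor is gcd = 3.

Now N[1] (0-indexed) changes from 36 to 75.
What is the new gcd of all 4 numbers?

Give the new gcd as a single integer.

Numbers: [15, 36, 9, 6], gcd = 3
Change: index 1, 36 -> 75
gcd of the OTHER numbers (without index 1): gcd([15, 9, 6]) = 3
New gcd = gcd(g_others, new_val) = gcd(3, 75) = 3

Answer: 3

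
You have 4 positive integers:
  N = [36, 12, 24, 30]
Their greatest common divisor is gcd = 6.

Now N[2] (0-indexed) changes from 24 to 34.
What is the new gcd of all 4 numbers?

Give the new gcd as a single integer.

Answer: 2

Derivation:
Numbers: [36, 12, 24, 30], gcd = 6
Change: index 2, 24 -> 34
gcd of the OTHER numbers (without index 2): gcd([36, 12, 30]) = 6
New gcd = gcd(g_others, new_val) = gcd(6, 34) = 2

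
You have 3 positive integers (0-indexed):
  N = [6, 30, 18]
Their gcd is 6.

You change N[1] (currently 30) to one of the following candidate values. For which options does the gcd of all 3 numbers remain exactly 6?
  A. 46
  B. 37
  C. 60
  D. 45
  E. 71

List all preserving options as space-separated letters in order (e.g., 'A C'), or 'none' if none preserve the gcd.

Answer: C

Derivation:
Old gcd = 6; gcd of others (without N[1]) = 6
New gcd for candidate v: gcd(6, v). Preserves old gcd iff gcd(6, v) = 6.
  Option A: v=46, gcd(6,46)=2 -> changes
  Option B: v=37, gcd(6,37)=1 -> changes
  Option C: v=60, gcd(6,60)=6 -> preserves
  Option D: v=45, gcd(6,45)=3 -> changes
  Option E: v=71, gcd(6,71)=1 -> changes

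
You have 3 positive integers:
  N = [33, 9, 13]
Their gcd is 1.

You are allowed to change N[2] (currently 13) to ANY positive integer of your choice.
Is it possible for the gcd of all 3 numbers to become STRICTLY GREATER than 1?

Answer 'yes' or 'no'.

Current gcd = 1
gcd of all OTHER numbers (without N[2]=13): gcd([33, 9]) = 3
The new gcd after any change is gcd(3, new_value).
This can be at most 3.
Since 3 > old gcd 1, the gcd CAN increase (e.g., set N[2] = 3).

Answer: yes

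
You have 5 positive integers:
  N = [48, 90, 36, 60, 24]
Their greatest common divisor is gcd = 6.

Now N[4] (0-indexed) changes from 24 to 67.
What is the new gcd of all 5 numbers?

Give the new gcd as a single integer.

Numbers: [48, 90, 36, 60, 24], gcd = 6
Change: index 4, 24 -> 67
gcd of the OTHER numbers (without index 4): gcd([48, 90, 36, 60]) = 6
New gcd = gcd(g_others, new_val) = gcd(6, 67) = 1

Answer: 1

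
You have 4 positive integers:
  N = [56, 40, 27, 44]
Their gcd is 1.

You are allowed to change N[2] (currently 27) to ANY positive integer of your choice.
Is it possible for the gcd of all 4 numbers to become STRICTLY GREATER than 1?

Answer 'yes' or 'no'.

Answer: yes

Derivation:
Current gcd = 1
gcd of all OTHER numbers (without N[2]=27): gcd([56, 40, 44]) = 4
The new gcd after any change is gcd(4, new_value).
This can be at most 4.
Since 4 > old gcd 1, the gcd CAN increase (e.g., set N[2] = 4).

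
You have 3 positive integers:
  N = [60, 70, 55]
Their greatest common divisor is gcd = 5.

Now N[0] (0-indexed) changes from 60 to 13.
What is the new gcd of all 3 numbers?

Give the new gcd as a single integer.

Numbers: [60, 70, 55], gcd = 5
Change: index 0, 60 -> 13
gcd of the OTHER numbers (without index 0): gcd([70, 55]) = 5
New gcd = gcd(g_others, new_val) = gcd(5, 13) = 1

Answer: 1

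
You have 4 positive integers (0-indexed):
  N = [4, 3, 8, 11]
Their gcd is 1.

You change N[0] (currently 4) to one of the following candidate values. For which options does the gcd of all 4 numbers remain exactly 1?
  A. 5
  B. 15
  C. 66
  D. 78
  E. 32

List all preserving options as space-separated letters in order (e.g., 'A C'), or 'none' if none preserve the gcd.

Answer: A B C D E

Derivation:
Old gcd = 1; gcd of others (without N[0]) = 1
New gcd for candidate v: gcd(1, v). Preserves old gcd iff gcd(1, v) = 1.
  Option A: v=5, gcd(1,5)=1 -> preserves
  Option B: v=15, gcd(1,15)=1 -> preserves
  Option C: v=66, gcd(1,66)=1 -> preserves
  Option D: v=78, gcd(1,78)=1 -> preserves
  Option E: v=32, gcd(1,32)=1 -> preserves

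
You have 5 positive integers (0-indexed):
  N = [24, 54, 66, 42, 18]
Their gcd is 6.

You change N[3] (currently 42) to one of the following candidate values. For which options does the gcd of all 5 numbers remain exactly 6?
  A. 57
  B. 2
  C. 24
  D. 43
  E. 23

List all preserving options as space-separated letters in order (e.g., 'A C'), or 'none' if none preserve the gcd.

Old gcd = 6; gcd of others (without N[3]) = 6
New gcd for candidate v: gcd(6, v). Preserves old gcd iff gcd(6, v) = 6.
  Option A: v=57, gcd(6,57)=3 -> changes
  Option B: v=2, gcd(6,2)=2 -> changes
  Option C: v=24, gcd(6,24)=6 -> preserves
  Option D: v=43, gcd(6,43)=1 -> changes
  Option E: v=23, gcd(6,23)=1 -> changes

Answer: C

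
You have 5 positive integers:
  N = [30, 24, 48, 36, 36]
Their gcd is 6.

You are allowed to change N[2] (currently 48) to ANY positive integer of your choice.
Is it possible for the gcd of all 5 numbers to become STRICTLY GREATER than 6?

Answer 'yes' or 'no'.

Answer: no

Derivation:
Current gcd = 6
gcd of all OTHER numbers (without N[2]=48): gcd([30, 24, 36, 36]) = 6
The new gcd after any change is gcd(6, new_value).
This can be at most 6.
Since 6 = old gcd 6, the gcd can only stay the same or decrease.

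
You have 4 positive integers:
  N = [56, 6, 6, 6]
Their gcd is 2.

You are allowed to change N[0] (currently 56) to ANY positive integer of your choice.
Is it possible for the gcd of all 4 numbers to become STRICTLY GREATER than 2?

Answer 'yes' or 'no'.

Current gcd = 2
gcd of all OTHER numbers (without N[0]=56): gcd([6, 6, 6]) = 6
The new gcd after any change is gcd(6, new_value).
This can be at most 6.
Since 6 > old gcd 2, the gcd CAN increase (e.g., set N[0] = 6).

Answer: yes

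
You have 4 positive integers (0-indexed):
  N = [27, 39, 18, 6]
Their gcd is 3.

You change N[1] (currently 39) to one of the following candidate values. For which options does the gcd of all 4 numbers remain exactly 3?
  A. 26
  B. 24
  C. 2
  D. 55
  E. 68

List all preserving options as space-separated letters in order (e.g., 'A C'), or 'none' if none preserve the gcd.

Answer: B

Derivation:
Old gcd = 3; gcd of others (without N[1]) = 3
New gcd for candidate v: gcd(3, v). Preserves old gcd iff gcd(3, v) = 3.
  Option A: v=26, gcd(3,26)=1 -> changes
  Option B: v=24, gcd(3,24)=3 -> preserves
  Option C: v=2, gcd(3,2)=1 -> changes
  Option D: v=55, gcd(3,55)=1 -> changes
  Option E: v=68, gcd(3,68)=1 -> changes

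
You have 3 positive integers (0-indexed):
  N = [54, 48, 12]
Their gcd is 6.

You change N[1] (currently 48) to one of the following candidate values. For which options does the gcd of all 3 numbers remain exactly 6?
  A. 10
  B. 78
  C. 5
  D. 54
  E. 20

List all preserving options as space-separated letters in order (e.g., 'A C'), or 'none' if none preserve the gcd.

Old gcd = 6; gcd of others (without N[1]) = 6
New gcd for candidate v: gcd(6, v). Preserves old gcd iff gcd(6, v) = 6.
  Option A: v=10, gcd(6,10)=2 -> changes
  Option B: v=78, gcd(6,78)=6 -> preserves
  Option C: v=5, gcd(6,5)=1 -> changes
  Option D: v=54, gcd(6,54)=6 -> preserves
  Option E: v=20, gcd(6,20)=2 -> changes

Answer: B D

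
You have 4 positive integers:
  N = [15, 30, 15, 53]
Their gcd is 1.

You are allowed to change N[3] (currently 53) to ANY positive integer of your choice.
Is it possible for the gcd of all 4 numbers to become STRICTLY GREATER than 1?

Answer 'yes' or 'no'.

Current gcd = 1
gcd of all OTHER numbers (without N[3]=53): gcd([15, 30, 15]) = 15
The new gcd after any change is gcd(15, new_value).
This can be at most 15.
Since 15 > old gcd 1, the gcd CAN increase (e.g., set N[3] = 15).

Answer: yes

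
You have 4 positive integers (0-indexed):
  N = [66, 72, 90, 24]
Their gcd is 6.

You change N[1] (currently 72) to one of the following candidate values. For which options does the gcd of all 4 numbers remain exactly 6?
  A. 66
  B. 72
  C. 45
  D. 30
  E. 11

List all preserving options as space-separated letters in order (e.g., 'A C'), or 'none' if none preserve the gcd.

Old gcd = 6; gcd of others (without N[1]) = 6
New gcd for candidate v: gcd(6, v). Preserves old gcd iff gcd(6, v) = 6.
  Option A: v=66, gcd(6,66)=6 -> preserves
  Option B: v=72, gcd(6,72)=6 -> preserves
  Option C: v=45, gcd(6,45)=3 -> changes
  Option D: v=30, gcd(6,30)=6 -> preserves
  Option E: v=11, gcd(6,11)=1 -> changes

Answer: A B D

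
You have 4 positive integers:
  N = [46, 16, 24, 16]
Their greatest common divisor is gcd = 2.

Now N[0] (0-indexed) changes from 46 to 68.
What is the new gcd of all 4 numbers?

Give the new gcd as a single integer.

Answer: 4

Derivation:
Numbers: [46, 16, 24, 16], gcd = 2
Change: index 0, 46 -> 68
gcd of the OTHER numbers (without index 0): gcd([16, 24, 16]) = 8
New gcd = gcd(g_others, new_val) = gcd(8, 68) = 4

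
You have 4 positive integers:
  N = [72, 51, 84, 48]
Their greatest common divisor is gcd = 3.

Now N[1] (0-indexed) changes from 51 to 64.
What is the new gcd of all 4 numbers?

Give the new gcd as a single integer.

Answer: 4

Derivation:
Numbers: [72, 51, 84, 48], gcd = 3
Change: index 1, 51 -> 64
gcd of the OTHER numbers (without index 1): gcd([72, 84, 48]) = 12
New gcd = gcd(g_others, new_val) = gcd(12, 64) = 4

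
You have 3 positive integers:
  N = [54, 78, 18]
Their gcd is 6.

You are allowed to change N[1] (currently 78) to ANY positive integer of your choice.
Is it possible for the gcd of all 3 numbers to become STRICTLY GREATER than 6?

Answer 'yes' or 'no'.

Current gcd = 6
gcd of all OTHER numbers (without N[1]=78): gcd([54, 18]) = 18
The new gcd after any change is gcd(18, new_value).
This can be at most 18.
Since 18 > old gcd 6, the gcd CAN increase (e.g., set N[1] = 18).

Answer: yes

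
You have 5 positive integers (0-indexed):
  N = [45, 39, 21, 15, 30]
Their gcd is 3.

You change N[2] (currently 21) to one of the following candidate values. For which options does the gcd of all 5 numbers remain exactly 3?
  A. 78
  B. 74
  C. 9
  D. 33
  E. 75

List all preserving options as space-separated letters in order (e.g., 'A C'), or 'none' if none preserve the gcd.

Answer: A C D E

Derivation:
Old gcd = 3; gcd of others (without N[2]) = 3
New gcd for candidate v: gcd(3, v). Preserves old gcd iff gcd(3, v) = 3.
  Option A: v=78, gcd(3,78)=3 -> preserves
  Option B: v=74, gcd(3,74)=1 -> changes
  Option C: v=9, gcd(3,9)=3 -> preserves
  Option D: v=33, gcd(3,33)=3 -> preserves
  Option E: v=75, gcd(3,75)=3 -> preserves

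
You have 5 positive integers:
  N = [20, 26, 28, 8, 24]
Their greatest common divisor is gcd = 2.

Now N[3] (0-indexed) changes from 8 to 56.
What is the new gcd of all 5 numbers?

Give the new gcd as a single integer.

Numbers: [20, 26, 28, 8, 24], gcd = 2
Change: index 3, 8 -> 56
gcd of the OTHER numbers (without index 3): gcd([20, 26, 28, 24]) = 2
New gcd = gcd(g_others, new_val) = gcd(2, 56) = 2

Answer: 2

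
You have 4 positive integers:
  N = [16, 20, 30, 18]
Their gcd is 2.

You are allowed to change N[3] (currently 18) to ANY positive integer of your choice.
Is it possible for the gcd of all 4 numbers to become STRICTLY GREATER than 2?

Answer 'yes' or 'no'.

Current gcd = 2
gcd of all OTHER numbers (without N[3]=18): gcd([16, 20, 30]) = 2
The new gcd after any change is gcd(2, new_value).
This can be at most 2.
Since 2 = old gcd 2, the gcd can only stay the same or decrease.

Answer: no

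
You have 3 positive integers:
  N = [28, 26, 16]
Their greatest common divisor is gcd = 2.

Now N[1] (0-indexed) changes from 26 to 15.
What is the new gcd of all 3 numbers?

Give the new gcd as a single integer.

Numbers: [28, 26, 16], gcd = 2
Change: index 1, 26 -> 15
gcd of the OTHER numbers (without index 1): gcd([28, 16]) = 4
New gcd = gcd(g_others, new_val) = gcd(4, 15) = 1

Answer: 1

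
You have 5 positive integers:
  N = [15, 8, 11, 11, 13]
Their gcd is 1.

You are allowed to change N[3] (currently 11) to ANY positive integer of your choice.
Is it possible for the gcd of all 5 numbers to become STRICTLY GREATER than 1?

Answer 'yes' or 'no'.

Answer: no

Derivation:
Current gcd = 1
gcd of all OTHER numbers (without N[3]=11): gcd([15, 8, 11, 13]) = 1
The new gcd after any change is gcd(1, new_value).
This can be at most 1.
Since 1 = old gcd 1, the gcd can only stay the same or decrease.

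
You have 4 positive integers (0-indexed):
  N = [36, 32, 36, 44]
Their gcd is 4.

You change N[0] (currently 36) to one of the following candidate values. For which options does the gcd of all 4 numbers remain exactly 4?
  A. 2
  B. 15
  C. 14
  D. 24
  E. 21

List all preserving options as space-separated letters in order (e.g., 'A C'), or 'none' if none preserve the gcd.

Answer: D

Derivation:
Old gcd = 4; gcd of others (without N[0]) = 4
New gcd for candidate v: gcd(4, v). Preserves old gcd iff gcd(4, v) = 4.
  Option A: v=2, gcd(4,2)=2 -> changes
  Option B: v=15, gcd(4,15)=1 -> changes
  Option C: v=14, gcd(4,14)=2 -> changes
  Option D: v=24, gcd(4,24)=4 -> preserves
  Option E: v=21, gcd(4,21)=1 -> changes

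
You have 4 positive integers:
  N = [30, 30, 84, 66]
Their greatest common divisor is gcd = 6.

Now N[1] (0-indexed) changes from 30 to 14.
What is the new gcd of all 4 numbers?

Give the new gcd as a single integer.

Answer: 2

Derivation:
Numbers: [30, 30, 84, 66], gcd = 6
Change: index 1, 30 -> 14
gcd of the OTHER numbers (without index 1): gcd([30, 84, 66]) = 6
New gcd = gcd(g_others, new_val) = gcd(6, 14) = 2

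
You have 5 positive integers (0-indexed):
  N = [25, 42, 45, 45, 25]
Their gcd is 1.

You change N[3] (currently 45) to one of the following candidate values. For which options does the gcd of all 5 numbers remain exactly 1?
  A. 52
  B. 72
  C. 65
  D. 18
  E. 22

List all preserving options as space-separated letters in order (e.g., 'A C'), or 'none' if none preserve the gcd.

Answer: A B C D E

Derivation:
Old gcd = 1; gcd of others (without N[3]) = 1
New gcd for candidate v: gcd(1, v). Preserves old gcd iff gcd(1, v) = 1.
  Option A: v=52, gcd(1,52)=1 -> preserves
  Option B: v=72, gcd(1,72)=1 -> preserves
  Option C: v=65, gcd(1,65)=1 -> preserves
  Option D: v=18, gcd(1,18)=1 -> preserves
  Option E: v=22, gcd(1,22)=1 -> preserves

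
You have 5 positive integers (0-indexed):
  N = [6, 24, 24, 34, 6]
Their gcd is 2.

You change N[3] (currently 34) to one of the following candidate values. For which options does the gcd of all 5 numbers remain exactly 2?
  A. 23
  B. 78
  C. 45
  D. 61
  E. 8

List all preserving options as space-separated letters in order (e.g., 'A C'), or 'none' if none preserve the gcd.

Answer: E

Derivation:
Old gcd = 2; gcd of others (without N[3]) = 6
New gcd for candidate v: gcd(6, v). Preserves old gcd iff gcd(6, v) = 2.
  Option A: v=23, gcd(6,23)=1 -> changes
  Option B: v=78, gcd(6,78)=6 -> changes
  Option C: v=45, gcd(6,45)=3 -> changes
  Option D: v=61, gcd(6,61)=1 -> changes
  Option E: v=8, gcd(6,8)=2 -> preserves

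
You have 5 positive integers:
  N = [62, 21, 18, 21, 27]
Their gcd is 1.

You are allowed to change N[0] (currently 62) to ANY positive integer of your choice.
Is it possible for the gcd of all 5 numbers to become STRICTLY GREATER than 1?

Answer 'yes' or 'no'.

Answer: yes

Derivation:
Current gcd = 1
gcd of all OTHER numbers (without N[0]=62): gcd([21, 18, 21, 27]) = 3
The new gcd after any change is gcd(3, new_value).
This can be at most 3.
Since 3 > old gcd 1, the gcd CAN increase (e.g., set N[0] = 3).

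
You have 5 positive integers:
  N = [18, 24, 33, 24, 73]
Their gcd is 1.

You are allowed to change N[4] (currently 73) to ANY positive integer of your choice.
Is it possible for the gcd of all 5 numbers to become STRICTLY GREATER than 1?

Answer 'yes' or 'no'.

Current gcd = 1
gcd of all OTHER numbers (without N[4]=73): gcd([18, 24, 33, 24]) = 3
The new gcd after any change is gcd(3, new_value).
This can be at most 3.
Since 3 > old gcd 1, the gcd CAN increase (e.g., set N[4] = 3).

Answer: yes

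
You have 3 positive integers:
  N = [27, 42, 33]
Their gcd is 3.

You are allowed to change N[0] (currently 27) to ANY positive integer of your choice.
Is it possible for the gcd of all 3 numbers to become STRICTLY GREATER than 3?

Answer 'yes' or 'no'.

Current gcd = 3
gcd of all OTHER numbers (without N[0]=27): gcd([42, 33]) = 3
The new gcd after any change is gcd(3, new_value).
This can be at most 3.
Since 3 = old gcd 3, the gcd can only stay the same or decrease.

Answer: no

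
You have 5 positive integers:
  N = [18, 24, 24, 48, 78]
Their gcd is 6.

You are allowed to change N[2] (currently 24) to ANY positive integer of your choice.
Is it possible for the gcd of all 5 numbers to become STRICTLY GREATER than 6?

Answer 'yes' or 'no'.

Answer: no

Derivation:
Current gcd = 6
gcd of all OTHER numbers (without N[2]=24): gcd([18, 24, 48, 78]) = 6
The new gcd after any change is gcd(6, new_value).
This can be at most 6.
Since 6 = old gcd 6, the gcd can only stay the same or decrease.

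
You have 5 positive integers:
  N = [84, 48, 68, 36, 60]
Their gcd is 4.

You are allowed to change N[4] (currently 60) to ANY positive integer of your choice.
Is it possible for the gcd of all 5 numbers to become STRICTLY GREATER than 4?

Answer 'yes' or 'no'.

Answer: no

Derivation:
Current gcd = 4
gcd of all OTHER numbers (without N[4]=60): gcd([84, 48, 68, 36]) = 4
The new gcd after any change is gcd(4, new_value).
This can be at most 4.
Since 4 = old gcd 4, the gcd can only stay the same or decrease.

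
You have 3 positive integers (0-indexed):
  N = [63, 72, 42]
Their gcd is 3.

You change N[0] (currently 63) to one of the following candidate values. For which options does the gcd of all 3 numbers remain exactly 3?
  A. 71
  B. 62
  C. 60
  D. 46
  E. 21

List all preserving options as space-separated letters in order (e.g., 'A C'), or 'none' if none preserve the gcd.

Old gcd = 3; gcd of others (without N[0]) = 6
New gcd for candidate v: gcd(6, v). Preserves old gcd iff gcd(6, v) = 3.
  Option A: v=71, gcd(6,71)=1 -> changes
  Option B: v=62, gcd(6,62)=2 -> changes
  Option C: v=60, gcd(6,60)=6 -> changes
  Option D: v=46, gcd(6,46)=2 -> changes
  Option E: v=21, gcd(6,21)=3 -> preserves

Answer: E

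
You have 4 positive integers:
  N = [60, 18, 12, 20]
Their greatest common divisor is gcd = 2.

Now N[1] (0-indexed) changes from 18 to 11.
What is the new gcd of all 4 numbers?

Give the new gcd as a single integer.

Numbers: [60, 18, 12, 20], gcd = 2
Change: index 1, 18 -> 11
gcd of the OTHER numbers (without index 1): gcd([60, 12, 20]) = 4
New gcd = gcd(g_others, new_val) = gcd(4, 11) = 1

Answer: 1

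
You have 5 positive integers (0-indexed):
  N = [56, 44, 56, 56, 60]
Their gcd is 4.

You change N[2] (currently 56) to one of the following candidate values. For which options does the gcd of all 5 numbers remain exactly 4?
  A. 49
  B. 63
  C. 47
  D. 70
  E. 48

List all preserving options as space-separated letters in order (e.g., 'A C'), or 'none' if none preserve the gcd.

Old gcd = 4; gcd of others (without N[2]) = 4
New gcd for candidate v: gcd(4, v). Preserves old gcd iff gcd(4, v) = 4.
  Option A: v=49, gcd(4,49)=1 -> changes
  Option B: v=63, gcd(4,63)=1 -> changes
  Option C: v=47, gcd(4,47)=1 -> changes
  Option D: v=70, gcd(4,70)=2 -> changes
  Option E: v=48, gcd(4,48)=4 -> preserves

Answer: E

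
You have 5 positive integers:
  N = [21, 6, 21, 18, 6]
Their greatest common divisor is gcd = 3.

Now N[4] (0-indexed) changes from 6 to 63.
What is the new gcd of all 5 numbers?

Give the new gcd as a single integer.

Answer: 3

Derivation:
Numbers: [21, 6, 21, 18, 6], gcd = 3
Change: index 4, 6 -> 63
gcd of the OTHER numbers (without index 4): gcd([21, 6, 21, 18]) = 3
New gcd = gcd(g_others, new_val) = gcd(3, 63) = 3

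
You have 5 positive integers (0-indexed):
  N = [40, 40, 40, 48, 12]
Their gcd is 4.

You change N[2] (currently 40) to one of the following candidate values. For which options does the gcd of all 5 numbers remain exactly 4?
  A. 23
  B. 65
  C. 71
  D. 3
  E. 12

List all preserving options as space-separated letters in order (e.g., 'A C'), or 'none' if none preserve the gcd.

Answer: E

Derivation:
Old gcd = 4; gcd of others (without N[2]) = 4
New gcd for candidate v: gcd(4, v). Preserves old gcd iff gcd(4, v) = 4.
  Option A: v=23, gcd(4,23)=1 -> changes
  Option B: v=65, gcd(4,65)=1 -> changes
  Option C: v=71, gcd(4,71)=1 -> changes
  Option D: v=3, gcd(4,3)=1 -> changes
  Option E: v=12, gcd(4,12)=4 -> preserves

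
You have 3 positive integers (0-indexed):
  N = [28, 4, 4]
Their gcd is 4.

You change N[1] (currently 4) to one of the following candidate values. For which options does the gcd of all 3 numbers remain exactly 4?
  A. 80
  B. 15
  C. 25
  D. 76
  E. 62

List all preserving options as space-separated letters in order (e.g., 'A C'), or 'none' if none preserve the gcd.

Answer: A D

Derivation:
Old gcd = 4; gcd of others (without N[1]) = 4
New gcd for candidate v: gcd(4, v). Preserves old gcd iff gcd(4, v) = 4.
  Option A: v=80, gcd(4,80)=4 -> preserves
  Option B: v=15, gcd(4,15)=1 -> changes
  Option C: v=25, gcd(4,25)=1 -> changes
  Option D: v=76, gcd(4,76)=4 -> preserves
  Option E: v=62, gcd(4,62)=2 -> changes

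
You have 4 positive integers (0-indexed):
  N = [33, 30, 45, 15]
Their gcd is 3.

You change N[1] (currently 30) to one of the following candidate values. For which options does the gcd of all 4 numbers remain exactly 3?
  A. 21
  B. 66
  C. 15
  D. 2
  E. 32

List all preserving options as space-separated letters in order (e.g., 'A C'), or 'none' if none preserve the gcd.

Old gcd = 3; gcd of others (without N[1]) = 3
New gcd for candidate v: gcd(3, v). Preserves old gcd iff gcd(3, v) = 3.
  Option A: v=21, gcd(3,21)=3 -> preserves
  Option B: v=66, gcd(3,66)=3 -> preserves
  Option C: v=15, gcd(3,15)=3 -> preserves
  Option D: v=2, gcd(3,2)=1 -> changes
  Option E: v=32, gcd(3,32)=1 -> changes

Answer: A B C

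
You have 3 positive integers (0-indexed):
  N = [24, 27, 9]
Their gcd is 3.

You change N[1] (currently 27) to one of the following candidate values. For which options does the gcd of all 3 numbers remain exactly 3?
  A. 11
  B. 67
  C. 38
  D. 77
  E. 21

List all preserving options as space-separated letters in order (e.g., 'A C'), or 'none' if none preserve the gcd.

Old gcd = 3; gcd of others (without N[1]) = 3
New gcd for candidate v: gcd(3, v). Preserves old gcd iff gcd(3, v) = 3.
  Option A: v=11, gcd(3,11)=1 -> changes
  Option B: v=67, gcd(3,67)=1 -> changes
  Option C: v=38, gcd(3,38)=1 -> changes
  Option D: v=77, gcd(3,77)=1 -> changes
  Option E: v=21, gcd(3,21)=3 -> preserves

Answer: E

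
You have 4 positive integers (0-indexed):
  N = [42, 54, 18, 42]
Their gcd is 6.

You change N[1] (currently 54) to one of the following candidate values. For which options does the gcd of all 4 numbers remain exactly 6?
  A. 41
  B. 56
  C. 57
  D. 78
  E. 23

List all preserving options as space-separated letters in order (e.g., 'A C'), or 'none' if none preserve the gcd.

Old gcd = 6; gcd of others (without N[1]) = 6
New gcd for candidate v: gcd(6, v). Preserves old gcd iff gcd(6, v) = 6.
  Option A: v=41, gcd(6,41)=1 -> changes
  Option B: v=56, gcd(6,56)=2 -> changes
  Option C: v=57, gcd(6,57)=3 -> changes
  Option D: v=78, gcd(6,78)=6 -> preserves
  Option E: v=23, gcd(6,23)=1 -> changes

Answer: D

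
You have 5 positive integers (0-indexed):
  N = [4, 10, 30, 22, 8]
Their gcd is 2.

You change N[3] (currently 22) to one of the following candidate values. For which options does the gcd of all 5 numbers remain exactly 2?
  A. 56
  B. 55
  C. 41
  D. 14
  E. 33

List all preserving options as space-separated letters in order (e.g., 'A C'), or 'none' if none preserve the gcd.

Old gcd = 2; gcd of others (without N[3]) = 2
New gcd for candidate v: gcd(2, v). Preserves old gcd iff gcd(2, v) = 2.
  Option A: v=56, gcd(2,56)=2 -> preserves
  Option B: v=55, gcd(2,55)=1 -> changes
  Option C: v=41, gcd(2,41)=1 -> changes
  Option D: v=14, gcd(2,14)=2 -> preserves
  Option E: v=33, gcd(2,33)=1 -> changes

Answer: A D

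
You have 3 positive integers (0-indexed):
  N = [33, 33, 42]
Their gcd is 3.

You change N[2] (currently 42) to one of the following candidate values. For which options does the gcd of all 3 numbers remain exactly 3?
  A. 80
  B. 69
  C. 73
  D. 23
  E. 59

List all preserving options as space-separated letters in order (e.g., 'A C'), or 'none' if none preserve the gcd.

Answer: B

Derivation:
Old gcd = 3; gcd of others (without N[2]) = 33
New gcd for candidate v: gcd(33, v). Preserves old gcd iff gcd(33, v) = 3.
  Option A: v=80, gcd(33,80)=1 -> changes
  Option B: v=69, gcd(33,69)=3 -> preserves
  Option C: v=73, gcd(33,73)=1 -> changes
  Option D: v=23, gcd(33,23)=1 -> changes
  Option E: v=59, gcd(33,59)=1 -> changes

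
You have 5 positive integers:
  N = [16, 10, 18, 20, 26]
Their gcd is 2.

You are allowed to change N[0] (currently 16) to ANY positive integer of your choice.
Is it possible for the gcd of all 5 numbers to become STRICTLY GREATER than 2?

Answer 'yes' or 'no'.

Answer: no

Derivation:
Current gcd = 2
gcd of all OTHER numbers (without N[0]=16): gcd([10, 18, 20, 26]) = 2
The new gcd after any change is gcd(2, new_value).
This can be at most 2.
Since 2 = old gcd 2, the gcd can only stay the same or decrease.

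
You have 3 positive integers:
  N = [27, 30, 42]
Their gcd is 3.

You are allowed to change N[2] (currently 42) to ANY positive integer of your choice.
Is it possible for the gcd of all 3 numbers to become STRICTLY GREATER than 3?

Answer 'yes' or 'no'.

Answer: no

Derivation:
Current gcd = 3
gcd of all OTHER numbers (without N[2]=42): gcd([27, 30]) = 3
The new gcd after any change is gcd(3, new_value).
This can be at most 3.
Since 3 = old gcd 3, the gcd can only stay the same or decrease.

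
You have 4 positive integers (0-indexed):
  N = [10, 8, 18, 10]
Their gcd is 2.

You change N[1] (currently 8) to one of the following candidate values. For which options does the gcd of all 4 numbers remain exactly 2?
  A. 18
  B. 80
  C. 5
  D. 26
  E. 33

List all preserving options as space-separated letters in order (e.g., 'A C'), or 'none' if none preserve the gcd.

Answer: A B D

Derivation:
Old gcd = 2; gcd of others (without N[1]) = 2
New gcd for candidate v: gcd(2, v). Preserves old gcd iff gcd(2, v) = 2.
  Option A: v=18, gcd(2,18)=2 -> preserves
  Option B: v=80, gcd(2,80)=2 -> preserves
  Option C: v=5, gcd(2,5)=1 -> changes
  Option D: v=26, gcd(2,26)=2 -> preserves
  Option E: v=33, gcd(2,33)=1 -> changes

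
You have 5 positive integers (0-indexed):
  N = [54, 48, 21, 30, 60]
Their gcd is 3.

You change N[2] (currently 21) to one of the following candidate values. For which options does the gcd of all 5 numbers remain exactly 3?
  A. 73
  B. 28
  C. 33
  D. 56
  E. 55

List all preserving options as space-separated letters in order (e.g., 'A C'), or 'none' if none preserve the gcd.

Answer: C

Derivation:
Old gcd = 3; gcd of others (without N[2]) = 6
New gcd for candidate v: gcd(6, v). Preserves old gcd iff gcd(6, v) = 3.
  Option A: v=73, gcd(6,73)=1 -> changes
  Option B: v=28, gcd(6,28)=2 -> changes
  Option C: v=33, gcd(6,33)=3 -> preserves
  Option D: v=56, gcd(6,56)=2 -> changes
  Option E: v=55, gcd(6,55)=1 -> changes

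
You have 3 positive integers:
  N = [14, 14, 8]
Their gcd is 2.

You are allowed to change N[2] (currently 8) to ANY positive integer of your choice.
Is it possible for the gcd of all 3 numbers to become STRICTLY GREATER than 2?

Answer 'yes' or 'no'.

Current gcd = 2
gcd of all OTHER numbers (without N[2]=8): gcd([14, 14]) = 14
The new gcd after any change is gcd(14, new_value).
This can be at most 14.
Since 14 > old gcd 2, the gcd CAN increase (e.g., set N[2] = 14).

Answer: yes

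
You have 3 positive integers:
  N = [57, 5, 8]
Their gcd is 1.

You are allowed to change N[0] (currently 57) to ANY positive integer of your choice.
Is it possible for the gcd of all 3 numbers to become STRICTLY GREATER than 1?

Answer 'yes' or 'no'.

Answer: no

Derivation:
Current gcd = 1
gcd of all OTHER numbers (without N[0]=57): gcd([5, 8]) = 1
The new gcd after any change is gcd(1, new_value).
This can be at most 1.
Since 1 = old gcd 1, the gcd can only stay the same or decrease.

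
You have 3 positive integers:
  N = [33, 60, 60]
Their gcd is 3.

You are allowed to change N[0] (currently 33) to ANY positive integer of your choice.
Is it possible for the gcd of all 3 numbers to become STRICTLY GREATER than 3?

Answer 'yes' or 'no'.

Current gcd = 3
gcd of all OTHER numbers (without N[0]=33): gcd([60, 60]) = 60
The new gcd after any change is gcd(60, new_value).
This can be at most 60.
Since 60 > old gcd 3, the gcd CAN increase (e.g., set N[0] = 60).

Answer: yes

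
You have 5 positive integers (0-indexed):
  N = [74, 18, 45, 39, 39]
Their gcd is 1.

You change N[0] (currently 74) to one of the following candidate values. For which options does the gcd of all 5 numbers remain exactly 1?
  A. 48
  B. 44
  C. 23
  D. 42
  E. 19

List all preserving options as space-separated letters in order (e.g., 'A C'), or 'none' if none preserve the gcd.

Old gcd = 1; gcd of others (without N[0]) = 3
New gcd for candidate v: gcd(3, v). Preserves old gcd iff gcd(3, v) = 1.
  Option A: v=48, gcd(3,48)=3 -> changes
  Option B: v=44, gcd(3,44)=1 -> preserves
  Option C: v=23, gcd(3,23)=1 -> preserves
  Option D: v=42, gcd(3,42)=3 -> changes
  Option E: v=19, gcd(3,19)=1 -> preserves

Answer: B C E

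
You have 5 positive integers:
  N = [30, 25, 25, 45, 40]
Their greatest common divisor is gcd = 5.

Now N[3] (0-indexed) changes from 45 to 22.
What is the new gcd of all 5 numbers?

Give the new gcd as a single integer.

Answer: 1

Derivation:
Numbers: [30, 25, 25, 45, 40], gcd = 5
Change: index 3, 45 -> 22
gcd of the OTHER numbers (without index 3): gcd([30, 25, 25, 40]) = 5
New gcd = gcd(g_others, new_val) = gcd(5, 22) = 1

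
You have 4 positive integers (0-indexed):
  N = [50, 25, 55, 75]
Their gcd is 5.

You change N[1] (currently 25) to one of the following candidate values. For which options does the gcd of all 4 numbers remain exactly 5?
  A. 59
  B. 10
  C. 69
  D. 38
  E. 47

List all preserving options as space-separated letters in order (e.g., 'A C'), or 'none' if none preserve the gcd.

Answer: B

Derivation:
Old gcd = 5; gcd of others (without N[1]) = 5
New gcd for candidate v: gcd(5, v). Preserves old gcd iff gcd(5, v) = 5.
  Option A: v=59, gcd(5,59)=1 -> changes
  Option B: v=10, gcd(5,10)=5 -> preserves
  Option C: v=69, gcd(5,69)=1 -> changes
  Option D: v=38, gcd(5,38)=1 -> changes
  Option E: v=47, gcd(5,47)=1 -> changes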